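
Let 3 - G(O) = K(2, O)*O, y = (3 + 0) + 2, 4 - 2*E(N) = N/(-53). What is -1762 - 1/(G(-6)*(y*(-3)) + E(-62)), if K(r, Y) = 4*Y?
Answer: -197643593/112170 ≈ -1762.0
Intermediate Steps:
E(N) = 2 + N/106 (E(N) = 2 - N/(2*(-53)) = 2 - N*(-1)/(2*53) = 2 - (-1)*N/106 = 2 + N/106)
y = 5 (y = 3 + 2 = 5)
G(O) = 3 - 4*O**2 (G(O) = 3 - 4*O*O = 3 - 4*O**2)
-1762 - 1/(G(-6)*(y*(-3)) + E(-62)) = -1762 - 1/((3 - 4*(-6)**2)*(5*(-3)) + (2 + (1/106)*(-62))) = -1762 - 1/((3 - 4*36)*(-15) + (2 - 31/53)) = -1762 - 1/((3 - 144)*(-15) + 75/53) = -1762 - 1/(-141*(-15) + 75/53) = -1762 - 1/(2115 + 75/53) = -1762 - 1/112170/53 = -1762 - 1*53/112170 = -1762 - 53/112170 = -197643593/112170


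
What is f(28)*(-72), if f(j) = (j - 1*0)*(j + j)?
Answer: -112896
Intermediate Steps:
f(j) = 2*j² (f(j) = (j + 0)*(2*j) = j*(2*j) = 2*j²)
f(28)*(-72) = (2*28²)*(-72) = (2*784)*(-72) = 1568*(-72) = -112896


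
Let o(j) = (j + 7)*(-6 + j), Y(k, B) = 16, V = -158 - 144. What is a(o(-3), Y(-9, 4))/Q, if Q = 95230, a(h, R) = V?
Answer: -151/47615 ≈ -0.0031713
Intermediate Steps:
V = -302
o(j) = (-6 + j)*(7 + j) (o(j) = (7 + j)*(-6 + j) = (-6 + j)*(7 + j))
a(h, R) = -302
a(o(-3), Y(-9, 4))/Q = -302/95230 = -302*1/95230 = -151/47615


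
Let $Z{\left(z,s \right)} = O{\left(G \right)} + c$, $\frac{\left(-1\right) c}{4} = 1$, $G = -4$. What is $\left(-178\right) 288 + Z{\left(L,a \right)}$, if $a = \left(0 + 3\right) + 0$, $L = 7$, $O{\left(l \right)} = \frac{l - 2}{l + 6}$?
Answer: $-51271$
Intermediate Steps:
$O{\left(l \right)} = \frac{-2 + l}{6 + l}$
$c = -4$ ($c = \left(-4\right) 1 = -4$)
$a = 3$ ($a = 3 + 0 = 3$)
$Z{\left(z,s \right)} = -7$ ($Z{\left(z,s \right)} = \frac{-2 - 4}{6 - 4} - 4 = \frac{1}{2} \left(-6\right) - 4 = -3 - 4 = -7$)
$\left(-178\right) 288 + Z{\left(L,a \right)} = \left(-178\right) 288 - 7 = -51264 - 7 = -51271$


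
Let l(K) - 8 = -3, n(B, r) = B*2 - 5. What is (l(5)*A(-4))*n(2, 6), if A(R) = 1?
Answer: -5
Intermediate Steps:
n(B, r) = -5 + 2*B (n(B, r) = 2*B - 5 = -5 + 2*B)
l(K) = 5 (l(K) = 8 - 3 = 5)
(l(5)*A(-4))*n(2, 6) = (5*1)*(-5 + 2*2) = 5*(-5 + 4) = 5*(-1) = -5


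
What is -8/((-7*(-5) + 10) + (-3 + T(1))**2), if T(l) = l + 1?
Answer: -4/23 ≈ -0.17391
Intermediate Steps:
T(l) = 1 + l
-8/((-7*(-5) + 10) + (-3 + T(1))**2) = -8/((-7*(-5) + 10) + (-3 + (1 + 1))**2) = -8/((35 + 10) + (-3 + 2)**2) = -8/(45 + (-1)**2) = -8/(45 + 1) = -8/46 = -8*1/46 = -4/23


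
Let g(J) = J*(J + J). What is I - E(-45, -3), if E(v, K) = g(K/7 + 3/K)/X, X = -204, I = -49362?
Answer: -123355588/2499 ≈ -49362.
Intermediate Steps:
g(J) = 2*J² (g(J) = J*(2*J) = 2*J²)
E(v, K) = -(3/K + K/7)²/102 (E(v, K) = (2*(K/7 + 3/K)²)/(-204) = (2*(K*(⅐) + 3/K)²)*(-1/204) = (2*(K/7 + 3/K)²)*(-1/204) = (2*(3/K + K/7)²)*(-1/204) = -(3/K + K/7)²/102)
I - E(-45, -3) = -49362 - (-1)*(21 + (-3)²)²/(4998*(-3)²) = -49362 - (-1)*(21 + 9)²/(4998*9) = -49362 - (-1)*30²/(4998*9) = -49362 - (-1)*900/(4998*9) = -49362 - 1*(-50/2499) = -49362 + 50/2499 = -123355588/2499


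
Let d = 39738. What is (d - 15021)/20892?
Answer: 8239/6964 ≈ 1.1831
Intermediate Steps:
(d - 15021)/20892 = (39738 - 15021)/20892 = 24717*(1/20892) = 8239/6964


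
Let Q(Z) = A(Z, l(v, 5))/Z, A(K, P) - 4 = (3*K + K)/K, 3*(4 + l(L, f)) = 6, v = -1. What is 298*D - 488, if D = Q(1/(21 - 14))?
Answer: 16200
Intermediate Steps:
l(L, f) = -2 (l(L, f) = -4 + (⅓)*6 = -4 + 2 = -2)
A(K, P) = 8 (A(K, P) = 4 + (3*K + K)/K = 4 + (4*K)/K = 4 + 4 = 8)
Q(Z) = 8/Z
D = 56 (D = 8/(1/(21 - 14)) = 8/(1/7) = 8/(⅐) = 8*7 = 56)
298*D - 488 = 298*56 - 488 = 16688 - 488 = 16200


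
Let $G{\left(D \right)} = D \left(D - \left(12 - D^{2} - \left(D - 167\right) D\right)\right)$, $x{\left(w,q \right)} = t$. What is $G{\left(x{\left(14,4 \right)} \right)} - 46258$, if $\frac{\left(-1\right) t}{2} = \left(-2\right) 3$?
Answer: $-66850$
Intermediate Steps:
$t = 12$ ($t = - 2 \left(\left(-2\right) 3\right) = \left(-2\right) \left(-6\right) = 12$)
$x{\left(w,q \right)} = 12$
$G{\left(D \right)} = D \left(-12 + D + D^{2} + D \left(-167 + D\right)\right)$ ($G{\left(D \right)} = D \left(D - \left(12 - D^{2} - \left(-167 + D\right) D\right)\right) = D \left(D - \left(12 - D^{2} - D \left(-167 + D\right)\right)\right) = D \left(D + \left(-12 + D^{2} + D \left(-167 + D\right)\right)\right) = D \left(-12 + D + D^{2} + D \left(-167 + D\right)\right)$)
$G{\left(x{\left(14,4 \right)} \right)} - 46258 = 2 \cdot 12 \left(-6 + 12^{2} - 996\right) - 46258 = 2 \cdot 12 \left(-6 + 144 - 996\right) - 46258 = 2 \cdot 12 \left(-858\right) - 46258 = -20592 - 46258 = -66850$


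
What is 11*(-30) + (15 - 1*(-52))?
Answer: -263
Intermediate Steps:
11*(-30) + (15 - 1*(-52)) = -330 + (15 + 52) = -330 + 67 = -263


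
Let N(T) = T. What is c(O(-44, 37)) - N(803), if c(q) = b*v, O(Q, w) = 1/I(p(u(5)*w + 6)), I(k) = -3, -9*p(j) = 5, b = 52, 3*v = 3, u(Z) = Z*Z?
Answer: -751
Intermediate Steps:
u(Z) = Z²
v = 1 (v = (⅓)*3 = 1)
p(j) = -5/9 (p(j) = -⅑*5 = -5/9)
O(Q, w) = -⅓ (O(Q, w) = 1/(-3) = -⅓)
c(q) = 52 (c(q) = 52*1 = 52)
c(O(-44, 37)) - N(803) = 52 - 1*803 = 52 - 803 = -751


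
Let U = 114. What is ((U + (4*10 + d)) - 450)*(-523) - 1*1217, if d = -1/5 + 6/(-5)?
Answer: 771616/5 ≈ 1.5432e+5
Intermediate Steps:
d = -7/5 (d = -1*⅕ + 6*(-⅕) = -⅕ - 6/5 = -7/5 ≈ -1.4000)
((U + (4*10 + d)) - 450)*(-523) - 1*1217 = ((114 + (4*10 - 7/5)) - 450)*(-523) - 1*1217 = ((114 + (40 - 7/5)) - 450)*(-523) - 1217 = ((114 + 193/5) - 450)*(-523) - 1217 = (763/5 - 450)*(-523) - 1217 = -1487/5*(-523) - 1217 = 777701/5 - 1217 = 771616/5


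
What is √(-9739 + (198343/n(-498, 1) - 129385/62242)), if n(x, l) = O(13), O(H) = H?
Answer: √3611469519838622/809146 ≈ 74.270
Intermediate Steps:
n(x, l) = 13
√(-9739 + (198343/n(-498, 1) - 129385/62242)) = √(-9739 + (198343/13 - 129385/62242)) = √(-9739 + 12343583001/809146) = √(4463310107/809146) = √3611469519838622/809146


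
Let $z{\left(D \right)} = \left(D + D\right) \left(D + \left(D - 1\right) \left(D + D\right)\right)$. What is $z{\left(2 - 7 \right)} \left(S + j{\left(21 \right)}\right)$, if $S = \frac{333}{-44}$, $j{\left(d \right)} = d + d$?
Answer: $- \frac{37875}{2} \approx -18938.0$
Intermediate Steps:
$j{\left(d \right)} = 2 d$
$z{\left(D \right)} = 2 D \left(D + 2 D \left(-1 + D\right)\right)$ ($z{\left(D \right)} = 2 D \left(D + \left(-1 + D\right) 2 D\right) = 2 D \left(D + 2 D \left(-1 + D\right)\right)$)
$S = - \frac{333}{44}$ ($S = 333 \left(- \frac{1}{44}\right) = - \frac{333}{44} \approx -7.5682$)
$z{\left(2 - 7 \right)} \left(S + j{\left(21 \right)}\right) = \left(2 - 7\right)^{2} \left(-2 + 4 \left(2 - 7\right)\right) \left(- \frac{333}{44} + 2 \cdot 21\right) = \left(2 - 7\right)^{2} \left(-2 + 4 \left(2 - 7\right)\right) \left(- \frac{333}{44} + 42\right) = \left(-5\right)^{2} \left(-2 + 4 \left(-5\right)\right) \frac{1515}{44} = 25 \left(-2 - 20\right) \frac{1515}{44} = 25 \left(-22\right) \frac{1515}{44} = \left(-550\right) \frac{1515}{44} = - \frac{37875}{2}$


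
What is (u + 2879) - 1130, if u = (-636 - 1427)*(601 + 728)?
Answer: -2739978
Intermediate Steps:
u = -2741727 (u = -2063*1329 = -2741727)
(u + 2879) - 1130 = (-2741727 + 2879) - 1130 = -2738848 - 1130 = -2739978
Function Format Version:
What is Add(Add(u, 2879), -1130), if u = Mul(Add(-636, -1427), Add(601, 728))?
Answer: -2739978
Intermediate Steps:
u = -2741727 (u = Mul(-2063, 1329) = -2741727)
Add(Add(u, 2879), -1130) = Add(Add(-2741727, 2879), -1130) = Add(-2738848, -1130) = -2739978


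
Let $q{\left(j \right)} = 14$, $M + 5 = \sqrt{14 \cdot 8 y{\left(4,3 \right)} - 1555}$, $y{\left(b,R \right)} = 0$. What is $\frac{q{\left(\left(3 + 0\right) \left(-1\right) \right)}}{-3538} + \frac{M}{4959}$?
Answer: $- \frac{1502}{302499} + \frac{i \sqrt{1555}}{4959} \approx -0.0049653 + 0.0079519 i$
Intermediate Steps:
$M = -5 + i \sqrt{1555}$ ($M = -5 + \sqrt{14 \cdot 8 \cdot 0 - 1555} = -5 + \sqrt{112 \cdot 0 - 1555} = -5 + \sqrt{0 - 1555} = -5 + \sqrt{-1555} = -5 + i \sqrt{1555} \approx -5.0 + 39.433 i$)
$\frac{q{\left(\left(3 + 0\right) \left(-1\right) \right)}}{-3538} + \frac{M}{4959} = \frac{14}{-3538} + \frac{-5 + i \sqrt{1555}}{4959} = 14 \left(- \frac{1}{3538}\right) + \left(-5 + i \sqrt{1555}\right) \frac{1}{4959} = - \frac{7}{1769} - \left(\frac{5}{4959} - \frac{i \sqrt{1555}}{4959}\right) = - \frac{1502}{302499} + \frac{i \sqrt{1555}}{4959}$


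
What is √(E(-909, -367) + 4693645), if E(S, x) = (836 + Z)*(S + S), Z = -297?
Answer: √3713743 ≈ 1927.1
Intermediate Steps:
E(S, x) = 1078*S (E(S, x) = (836 - 297)*(S + S) = 539*(2*S) = 1078*S)
√(E(-909, -367) + 4693645) = √(1078*(-909) + 4693645) = √(-979902 + 4693645) = √3713743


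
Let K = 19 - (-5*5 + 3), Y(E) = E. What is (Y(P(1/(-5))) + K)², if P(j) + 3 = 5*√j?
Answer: (38 + I*√5)² ≈ 1439.0 + 169.94*I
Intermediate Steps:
P(j) = -3 + 5*√j
K = 41 (K = 19 - (-25 + 3) = 19 - 1*(-22) = 19 + 22 = 41)
(Y(P(1/(-5))) + K)² = ((-3 + 5*√(1/(-5))) + 41)² = ((-3 + 5*√(-⅕)) + 41)² = ((-3 + 5*(I*√5/5)) + 41)² = ((-3 + I*√5) + 41)² = (38 + I*√5)²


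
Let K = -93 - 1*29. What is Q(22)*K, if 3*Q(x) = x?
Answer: -2684/3 ≈ -894.67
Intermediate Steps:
Q(x) = x/3
K = -122 (K = -93 - 29 = -122)
Q(22)*K = ((⅓)*22)*(-122) = (22/3)*(-122) = -2684/3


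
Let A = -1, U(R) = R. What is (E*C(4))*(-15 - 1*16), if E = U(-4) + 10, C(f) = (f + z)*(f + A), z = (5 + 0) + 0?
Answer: -5022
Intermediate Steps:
z = 5 (z = 5 + 0 = 5)
C(f) = (-1 + f)*(5 + f) (C(f) = (f + 5)*(f - 1) = (5 + f)*(-1 + f) = (-1 + f)*(5 + f))
E = 6 (E = -4 + 10 = 6)
(E*C(4))*(-15 - 1*16) = (6*(-5 + 4² + 4*4))*(-15 - 1*16) = (6*(-5 + 16 + 16))*(-15 - 16) = (6*27)*(-31) = 162*(-31) = -5022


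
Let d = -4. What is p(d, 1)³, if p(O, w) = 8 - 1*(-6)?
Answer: 2744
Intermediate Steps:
p(O, w) = 14 (p(O, w) = 8 + 6 = 14)
p(d, 1)³ = 14³ = 2744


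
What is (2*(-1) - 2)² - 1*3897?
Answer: -3881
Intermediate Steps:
(2*(-1) - 2)² - 1*3897 = (-2 - 2)² - 3897 = (-4)² - 3897 = 16 - 3897 = -3881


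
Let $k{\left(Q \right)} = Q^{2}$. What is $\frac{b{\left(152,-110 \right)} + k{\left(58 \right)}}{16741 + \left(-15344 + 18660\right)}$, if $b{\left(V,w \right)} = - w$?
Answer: $\frac{3474}{20057} \approx 0.17321$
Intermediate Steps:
$\frac{b{\left(152,-110 \right)} + k{\left(58 \right)}}{16741 + \left(-15344 + 18660\right)} = \frac{\left(-1\right) \left(-110\right) + 58^{2}}{16741 + \left(-15344 + 18660\right)} = \frac{110 + 3364}{16741 + 3316} = \frac{3474}{20057}$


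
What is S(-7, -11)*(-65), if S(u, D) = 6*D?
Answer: 4290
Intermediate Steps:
S(-7, -11)*(-65) = (6*(-11))*(-65) = -66*(-65) = 4290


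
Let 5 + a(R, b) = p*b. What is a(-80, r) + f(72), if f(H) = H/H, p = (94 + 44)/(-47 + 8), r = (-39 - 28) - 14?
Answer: 3674/13 ≈ 282.62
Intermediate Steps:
r = -81 (r = -67 - 14 = -81)
p = -46/13 (p = 138/(-39) = 138*(-1/39) = -46/13 ≈ -3.5385)
a(R, b) = -5 - 46*b/13
f(H) = 1
a(-80, r) + f(72) = (-5 - 46/13*(-81)) + 1 = (-5 + 3726/13) + 1 = 3661/13 + 1 = 3674/13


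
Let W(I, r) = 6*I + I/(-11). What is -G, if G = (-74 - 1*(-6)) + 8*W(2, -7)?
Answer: -292/11 ≈ -26.545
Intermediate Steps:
W(I, r) = 65*I/11 (W(I, r) = 6*I + I*(-1/11) = 6*I - I/11 = 65*I/11)
G = 292/11 (G = (-74 - 1*(-6)) + 8*((65/11)*2) = (-74 + 6) + 8*(130/11) = -68 + 1040/11 = 292/11 ≈ 26.545)
-G = -1*292/11 = -292/11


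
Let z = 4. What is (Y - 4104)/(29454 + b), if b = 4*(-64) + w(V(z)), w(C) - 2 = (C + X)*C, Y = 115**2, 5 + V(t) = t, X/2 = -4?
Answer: 9121/29209 ≈ 0.31227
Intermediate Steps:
X = -8 (X = 2*(-4) = -8)
V(t) = -5 + t
Y = 13225
w(C) = 2 + C*(-8 + C) (w(C) = 2 + (C - 8)*C = 2 + (-8 + C)*C = 2 + C*(-8 + C))
b = -245 (b = 4*(-64) + (2 + (-5 + 4)**2 - 8*(-5 + 4)) = -256 + (2 + (-1)**2 - 8*(-1)) = -256 + (2 + 1 + 8) = -256 + 11 = -245)
(Y - 4104)/(29454 + b) = (13225 - 4104)/(29454 - 245) = 9121/29209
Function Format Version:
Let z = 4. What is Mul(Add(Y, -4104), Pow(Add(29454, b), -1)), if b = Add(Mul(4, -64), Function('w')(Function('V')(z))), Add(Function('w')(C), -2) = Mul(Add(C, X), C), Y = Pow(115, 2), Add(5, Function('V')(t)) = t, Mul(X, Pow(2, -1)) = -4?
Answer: Rational(9121, 29209) ≈ 0.31227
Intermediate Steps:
X = -8 (X = Mul(2, -4) = -8)
Function('V')(t) = Add(-5, t)
Y = 13225
Function('w')(C) = Add(2, Mul(C, Add(-8, C))) (Function('w')(C) = Add(2, Mul(Add(C, -8), C)) = Add(2, Mul(Add(-8, C), C)) = Add(2, Mul(C, Add(-8, C))))
b = -245 (b = Add(Mul(4, -64), Add(2, Pow(Add(-5, 4), 2), Mul(-8, Add(-5, 4)))) = Add(-256, Add(2, Pow(-1, 2), Mul(-8, -1))) = Add(-256, Add(2, 1, 8)) = Add(-256, 11) = -245)
Mul(Add(Y, -4104), Pow(Add(29454, b), -1)) = Mul(Add(13225, -4104), Pow(Add(29454, -245), -1)) = Mul(9121, Pow(29209, -1)) = Mul(9121, Rational(1, 29209)) = Rational(9121, 29209)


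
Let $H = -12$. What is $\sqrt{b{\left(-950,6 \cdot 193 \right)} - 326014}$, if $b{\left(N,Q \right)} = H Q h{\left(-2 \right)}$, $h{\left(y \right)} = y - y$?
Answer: $i \sqrt{326014} \approx 570.98 i$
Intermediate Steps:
$h{\left(y \right)} = 0$
$b{\left(N,Q \right)} = 0$ ($b{\left(N,Q \right)} = - 12 Q 0 = 0$)
$\sqrt{b{\left(-950,6 \cdot 193 \right)} - 326014} = \sqrt{0 - 326014} = \sqrt{-326014} = i \sqrt{326014}$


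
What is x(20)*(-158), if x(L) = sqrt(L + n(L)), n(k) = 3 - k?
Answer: -158*sqrt(3) ≈ -273.66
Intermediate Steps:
x(L) = sqrt(3) (x(L) = sqrt(L + (3 - L)) = sqrt(3))
x(20)*(-158) = sqrt(3)*(-158) = -158*sqrt(3)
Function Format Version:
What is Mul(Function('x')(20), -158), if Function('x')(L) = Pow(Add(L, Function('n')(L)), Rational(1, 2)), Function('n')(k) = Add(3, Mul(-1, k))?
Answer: Mul(-158, Pow(3, Rational(1, 2))) ≈ -273.66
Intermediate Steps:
Function('x')(L) = Pow(3, Rational(1, 2)) (Function('x')(L) = Pow(Add(L, Add(3, Mul(-1, L))), Rational(1, 2)) = Pow(3, Rational(1, 2)))
Mul(Function('x')(20), -158) = Mul(Pow(3, Rational(1, 2)), -158) = Mul(-158, Pow(3, Rational(1, 2)))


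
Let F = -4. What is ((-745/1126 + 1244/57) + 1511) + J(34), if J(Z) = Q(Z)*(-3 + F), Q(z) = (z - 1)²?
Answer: -390922105/64182 ≈ -6090.8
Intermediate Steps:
Q(z) = (-1 + z)²
J(Z) = -7*(-1 + Z)² (J(Z) = (-1 + Z)²*(-3 - 4) = (-1 + Z)²*(-7) = -7*(-1 + Z)²)
((-745/1126 + 1244/57) + 1511) + J(34) = ((-745/1126 + 1244/57) + 1511) - 7*(-1 + 34)² = ((-745*1/1126 + 1244*(1/57)) + 1511) - 7*33² = ((-745/1126 + 1244/57) + 1511) - 7*1089 = (1358279/64182 + 1511) - 7623 = 98337281/64182 - 7623 = -390922105/64182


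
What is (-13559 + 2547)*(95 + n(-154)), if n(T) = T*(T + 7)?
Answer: -250335796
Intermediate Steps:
n(T) = T*(7 + T)
(-13559 + 2547)*(95 + n(-154)) = (-13559 + 2547)*(95 - 154*(7 - 154)) = -11012*(95 - 154*(-147)) = -11012*(95 + 22638) = -11012*22733 = -250335796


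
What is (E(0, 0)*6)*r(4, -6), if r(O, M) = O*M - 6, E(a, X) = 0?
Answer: 0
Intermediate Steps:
r(O, M) = -6 + M*O (r(O, M) = M*O - 6 = -6 + M*O)
(E(0, 0)*6)*r(4, -6) = (0*6)*(-6 - 6*4) = 0*(-6 - 24) = 0*(-30) = 0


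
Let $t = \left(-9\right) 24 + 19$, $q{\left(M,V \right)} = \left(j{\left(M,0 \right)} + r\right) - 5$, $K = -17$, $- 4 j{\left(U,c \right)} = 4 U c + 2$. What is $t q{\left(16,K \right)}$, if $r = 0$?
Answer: $\frac{2167}{2} \approx 1083.5$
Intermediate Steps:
$j{\left(U,c \right)} = - \frac{1}{2} - U c$ ($j{\left(U,c \right)} = - \frac{4 U c + 2}{4} = - \frac{2 + 4 U c}{4} = - \frac{1}{2} - U c$)
$q{\left(M,V \right)} = - \frac{11}{2}$ ($q{\left(M,V \right)} = \left(\left(- \frac{1}{2} - M 0\right) + 0\right) - 5 = \left(\left(- \frac{1}{2} + 0\right) + 0\right) - 5 = \left(- \frac{1}{2} + 0\right) - 5 = - \frac{1}{2} - 5 = - \frac{11}{2}$)
$t = -197$ ($t = -216 + 19 = -197$)
$t q{\left(16,K \right)} = \left(-197\right) \left(- \frac{11}{2}\right) = \frac{2167}{2}$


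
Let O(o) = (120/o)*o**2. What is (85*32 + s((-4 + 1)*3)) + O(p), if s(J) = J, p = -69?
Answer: -5569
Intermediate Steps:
O(o) = 120*o
(85*32 + s((-4 + 1)*3)) + O(p) = (85*32 + (-4 + 1)*3) + 120*(-69) = (2720 - 3*3) - 8280 = (2720 - 9) - 8280 = 2711 - 8280 = -5569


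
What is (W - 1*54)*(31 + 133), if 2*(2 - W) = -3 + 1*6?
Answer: -8774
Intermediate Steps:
W = 1/2 (W = 2 - (-3 + 1*6)/2 = 2 - (-3 + 6)/2 = 2 - 1/2*3 = 2 - 3/2 = 1/2 ≈ 0.50000)
(W - 1*54)*(31 + 133) = (1/2 - 1*54)*(31 + 133) = (1/2 - 54)*164 = -107/2*164 = -8774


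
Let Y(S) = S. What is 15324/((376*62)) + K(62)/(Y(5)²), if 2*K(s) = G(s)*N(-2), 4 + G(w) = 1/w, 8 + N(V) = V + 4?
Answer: 165429/145700 ≈ 1.1354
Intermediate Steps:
N(V) = -4 + V (N(V) = -8 + (V + 4) = -8 + (4 + V) = -4 + V)
G(w) = -4 + 1/w
K(s) = 12 - 3/s (K(s) = ((-4 + 1/s)*(-4 - 2))/2 = ((-4 + 1/s)*(-6))/2 = (24 - 6/s)/2 = 12 - 3/s)
15324/((376*62)) + K(62)/(Y(5)²) = 15324/((376*62)) + (12 - 3/62)/(5²) = 15324/23312 + (12 - 3*1/62)/25 = 15324*(1/23312) + (12 - 3/62)*(1/25) = 3831/5828 + (741/62)*(1/25) = 3831/5828 + 741/1550 = 165429/145700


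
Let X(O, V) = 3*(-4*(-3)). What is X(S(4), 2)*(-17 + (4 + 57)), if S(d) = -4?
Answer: 1584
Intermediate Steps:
X(O, V) = 36 (X(O, V) = 3*12 = 36)
X(S(4), 2)*(-17 + (4 + 57)) = 36*(-17 + (4 + 57)) = 36*(-17 + 61) = 36*44 = 1584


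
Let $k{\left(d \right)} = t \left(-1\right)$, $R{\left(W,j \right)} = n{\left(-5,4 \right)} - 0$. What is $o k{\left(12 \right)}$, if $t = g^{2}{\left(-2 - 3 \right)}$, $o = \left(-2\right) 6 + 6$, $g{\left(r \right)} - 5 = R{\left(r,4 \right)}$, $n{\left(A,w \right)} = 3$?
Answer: $384$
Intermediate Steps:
$R{\left(W,j \right)} = 3$ ($R{\left(W,j \right)} = 3 - 0 = 3 + 0 = 3$)
$g{\left(r \right)} = 8$ ($g{\left(r \right)} = 5 + 3 = 8$)
$o = -6$ ($o = -12 + 6 = -6$)
$t = 64$ ($t = 8^{2} = 64$)
$k{\left(d \right)} = -64$ ($k{\left(d \right)} = 64 \left(-1\right) = -64$)
$o k{\left(12 \right)} = \left(-6\right) \left(-64\right) = 384$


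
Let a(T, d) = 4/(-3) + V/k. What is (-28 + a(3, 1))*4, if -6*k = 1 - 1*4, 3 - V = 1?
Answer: -304/3 ≈ -101.33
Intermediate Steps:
V = 2 (V = 3 - 1*1 = 3 - 1 = 2)
k = ½ (k = -(1 - 1*4)/6 = -(1 - 4)/6 = -⅙*(-3) = ½ ≈ 0.50000)
a(T, d) = 8/3 (a(T, d) = 4/(-3) + 2/(½) = 4*(-⅓) + 2*2 = -4/3 + 4 = 8/3)
(-28 + a(3, 1))*4 = (-28 + 8/3)*4 = -76/3*4 = -304/3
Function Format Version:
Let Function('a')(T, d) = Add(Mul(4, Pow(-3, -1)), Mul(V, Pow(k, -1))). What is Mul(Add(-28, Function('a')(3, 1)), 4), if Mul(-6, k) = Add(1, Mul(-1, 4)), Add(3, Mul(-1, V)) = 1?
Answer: Rational(-304, 3) ≈ -101.33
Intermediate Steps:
V = 2 (V = Add(3, Mul(-1, 1)) = Add(3, -1) = 2)
k = Rational(1, 2) (k = Mul(Rational(-1, 6), Add(1, Mul(-1, 4))) = Mul(Rational(-1, 6), Add(1, -4)) = Mul(Rational(-1, 6), -3) = Rational(1, 2) ≈ 0.50000)
Function('a')(T, d) = Rational(8, 3) (Function('a')(T, d) = Add(Mul(4, Pow(-3, -1)), Mul(2, Pow(Rational(1, 2), -1))) = Add(Mul(4, Rational(-1, 3)), Mul(2, 2)) = Add(Rational(-4, 3), 4) = Rational(8, 3))
Mul(Add(-28, Function('a')(3, 1)), 4) = Mul(Add(-28, Rational(8, 3)), 4) = Mul(Rational(-76, 3), 4) = Rational(-304, 3)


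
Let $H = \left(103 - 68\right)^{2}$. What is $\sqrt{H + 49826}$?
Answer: $\sqrt{51051} \approx 225.94$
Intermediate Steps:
$H = 1225$ ($H = 35^{2} = 1225$)
$\sqrt{H + 49826} = \sqrt{1225 + 49826} = \sqrt{51051}$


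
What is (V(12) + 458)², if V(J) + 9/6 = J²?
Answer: 1442401/4 ≈ 3.6060e+5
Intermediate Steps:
V(J) = -3/2 + J²
(V(12) + 458)² = ((-3/2 + 12²) + 458)² = ((-3/2 + 144) + 458)² = (285/2 + 458)² = (1201/2)² = 1442401/4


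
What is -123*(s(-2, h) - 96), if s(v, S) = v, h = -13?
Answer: 12054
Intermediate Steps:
-123*(s(-2, h) - 96) = -123*(-2 - 96) = -123*(-98) = 12054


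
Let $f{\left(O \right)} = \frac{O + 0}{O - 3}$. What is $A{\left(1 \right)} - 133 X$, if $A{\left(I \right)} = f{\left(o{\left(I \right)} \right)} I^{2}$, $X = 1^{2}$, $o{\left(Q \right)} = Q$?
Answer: $- \frac{267}{2} \approx -133.5$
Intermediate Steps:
$X = 1$
$f{\left(O \right)} = \frac{O}{-3 + O}$
$A{\left(I \right)} = \frac{I^{3}}{-3 + I}$ ($A{\left(I \right)} = \frac{I}{-3 + I} I^{2} = \frac{I^{3}}{-3 + I}$)
$A{\left(1 \right)} - 133 X = \frac{1^{3}}{-3 + 1} - 133 = 1 \frac{1}{-2} - 133 = 1 \left(- \frac{1}{2}\right) - 133 = - \frac{1}{2} - 133 = - \frac{267}{2}$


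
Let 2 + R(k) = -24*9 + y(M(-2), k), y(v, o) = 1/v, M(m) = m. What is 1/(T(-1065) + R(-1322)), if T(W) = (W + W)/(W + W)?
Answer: -2/435 ≈ -0.0045977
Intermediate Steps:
R(k) = -437/2 (R(k) = -2 + (-24*9 + 1/(-2)) = -2 + (-216 - 1/2) = -2 - 433/2 = -437/2)
T(W) = 1 (T(W) = (2*W)/((2*W)) = (2*W)*(1/(2*W)) = 1)
1/(T(-1065) + R(-1322)) = 1/(1 - 437/2) = 1/(-435/2) = -2/435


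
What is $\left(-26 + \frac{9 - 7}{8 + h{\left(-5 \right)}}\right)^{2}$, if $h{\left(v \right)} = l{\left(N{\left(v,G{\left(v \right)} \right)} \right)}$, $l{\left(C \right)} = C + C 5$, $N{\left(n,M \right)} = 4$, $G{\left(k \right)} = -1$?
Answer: $\frac{172225}{256} \approx 672.75$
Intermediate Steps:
$l{\left(C \right)} = 6 C$ ($l{\left(C \right)} = C + 5 C = 6 C$)
$h{\left(v \right)} = 24$ ($h{\left(v \right)} = 6 \cdot 4 = 24$)
$\left(-26 + \frac{9 - 7}{8 + h{\left(-5 \right)}}\right)^{2} = \left(-26 + \frac{9 - 7}{8 + 24}\right)^{2} = \left(-26 + \frac{2}{32}\right)^{2} = \left(-26 + 2 \cdot \frac{1}{32}\right)^{2} = \left(-26 + \frac{1}{16}\right)^{2} = \left(- \frac{415}{16}\right)^{2} = \frac{172225}{256}$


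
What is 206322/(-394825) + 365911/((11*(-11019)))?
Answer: -169478893873/47856343425 ≈ -3.5414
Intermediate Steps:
206322/(-394825) + 365911/((11*(-11019))) = 206322*(-1/394825) + 365911/(-121209) = -206322/394825 + 365911*(-1/121209) = -206322/394825 - 365911/121209 = -169478893873/47856343425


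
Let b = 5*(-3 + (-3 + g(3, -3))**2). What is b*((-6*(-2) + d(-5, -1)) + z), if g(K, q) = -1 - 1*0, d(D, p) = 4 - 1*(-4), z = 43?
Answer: 4095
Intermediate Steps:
d(D, p) = 8 (d(D, p) = 4 + 4 = 8)
g(K, q) = -1 (g(K, q) = -1 + 0 = -1)
b = 65 (b = 5*(-3 + (-3 - 1)**2) = 5*(-3 + (-4)**2) = 5*(-3 + 16) = 5*13 = 65)
b*((-6*(-2) + d(-5, -1)) + z) = 65*((-6*(-2) + 8) + 43) = 65*((12 + 8) + 43) = 65*(20 + 43) = 65*63 = 4095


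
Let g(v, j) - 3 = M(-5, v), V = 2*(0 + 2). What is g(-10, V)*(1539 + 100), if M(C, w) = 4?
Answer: 11473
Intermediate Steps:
V = 4 (V = 2*2 = 4)
g(v, j) = 7 (g(v, j) = 3 + 4 = 7)
g(-10, V)*(1539 + 100) = 7*(1539 + 100) = 7*1639 = 11473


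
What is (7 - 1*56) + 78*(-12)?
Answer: -985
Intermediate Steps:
(7 - 1*56) + 78*(-12) = (7 - 56) - 936 = -49 - 936 = -985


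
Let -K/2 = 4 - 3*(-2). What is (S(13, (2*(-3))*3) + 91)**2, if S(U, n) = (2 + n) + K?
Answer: 3025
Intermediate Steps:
K = -20 (K = -2*(4 - 3*(-2)) = -2*(4 + 6) = -2*10 = -20)
S(U, n) = -18 + n (S(U, n) = (2 + n) - 20 = -18 + n)
(S(13, (2*(-3))*3) + 91)**2 = ((-18 + (2*(-3))*3) + 91)**2 = ((-18 - 6*3) + 91)**2 = ((-18 - 18) + 91)**2 = (-36 + 91)**2 = 55**2 = 3025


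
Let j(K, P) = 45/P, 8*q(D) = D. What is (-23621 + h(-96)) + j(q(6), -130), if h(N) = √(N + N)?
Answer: -614155/26 + 8*I*√3 ≈ -23621.0 + 13.856*I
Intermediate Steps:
h(N) = √2*√N (h(N) = √(2*N) = √2*√N)
q(D) = D/8
(-23621 + h(-96)) + j(q(6), -130) = (-23621 + √2*√(-96)) + 45/(-130) = (-23621 + √2*(4*I*√6)) + 45*(-1/130) = (-23621 + 8*I*√3) - 9/26 = -614155/26 + 8*I*√3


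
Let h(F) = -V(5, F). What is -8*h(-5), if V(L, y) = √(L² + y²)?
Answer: 40*√2 ≈ 56.569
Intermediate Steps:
h(F) = -√(25 + F²) (h(F) = -√(5² + F²) = -√(25 + F²))
-8*h(-5) = -(-8)*√(25 + (-5)²) = -(-8)*√(25 + 25) = -(-8)*√50 = -(-8)*5*√2 = -(-40)*√2 = 40*√2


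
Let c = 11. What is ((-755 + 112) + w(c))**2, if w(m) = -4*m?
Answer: 471969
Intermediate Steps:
((-755 + 112) + w(c))**2 = ((-755 + 112) - 4*11)**2 = (-643 - 44)**2 = (-687)**2 = 471969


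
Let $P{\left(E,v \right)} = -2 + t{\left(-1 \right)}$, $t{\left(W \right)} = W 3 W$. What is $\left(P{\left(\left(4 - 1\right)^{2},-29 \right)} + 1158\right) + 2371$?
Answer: $3530$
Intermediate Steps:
$t{\left(W \right)} = 3 W^{2}$ ($t{\left(W \right)} = 3 W W = 3 W^{2}$)
$P{\left(E,v \right)} = 1$ ($P{\left(E,v \right)} = -2 + 3 \left(-1\right)^{2} = -2 + 3 \cdot 1 = -2 + 3 = 1$)
$\left(P{\left(\left(4 - 1\right)^{2},-29 \right)} + 1158\right) + 2371 = \left(1 + 1158\right) + 2371 = 1159 + 2371 = 3530$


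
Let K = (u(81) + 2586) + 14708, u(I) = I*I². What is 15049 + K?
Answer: 563784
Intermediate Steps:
u(I) = I³
K = 548735 (K = (81³ + 2586) + 14708 = (531441 + 2586) + 14708 = 534027 + 14708 = 548735)
15049 + K = 15049 + 548735 = 563784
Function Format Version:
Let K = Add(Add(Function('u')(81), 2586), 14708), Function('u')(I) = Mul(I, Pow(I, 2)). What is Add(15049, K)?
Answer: 563784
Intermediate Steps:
Function('u')(I) = Pow(I, 3)
K = 548735 (K = Add(Add(Pow(81, 3), 2586), 14708) = Add(Add(531441, 2586), 14708) = Add(534027, 14708) = 548735)
Add(15049, K) = Add(15049, 548735) = 563784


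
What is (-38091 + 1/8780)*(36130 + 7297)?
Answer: -14523681541033/8780 ≈ -1.6542e+9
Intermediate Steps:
(-38091 + 1/8780)*(36130 + 7297) = (-38091 + 1/8780)*43427 = -334438979/8780*43427 = -14523681541033/8780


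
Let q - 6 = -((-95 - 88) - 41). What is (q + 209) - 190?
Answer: 249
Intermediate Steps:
q = 230 (q = 6 - ((-95 - 88) - 41) = 6 - (-183 - 41) = 6 - 1*(-224) = 6 + 224 = 230)
(q + 209) - 190 = (230 + 209) - 190 = 439 - 190 = 249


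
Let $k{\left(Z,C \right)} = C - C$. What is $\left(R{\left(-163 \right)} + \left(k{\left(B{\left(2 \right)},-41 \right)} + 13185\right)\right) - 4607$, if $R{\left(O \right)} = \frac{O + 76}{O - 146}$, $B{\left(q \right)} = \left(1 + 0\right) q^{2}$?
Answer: $\frac{883563}{103} \approx 8578.3$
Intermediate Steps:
$B{\left(q \right)} = q^{2}$ ($B{\left(q \right)} = 1 q^{2} = q^{2}$)
$R{\left(O \right)} = \frac{76 + O}{-146 + O}$
$k{\left(Z,C \right)} = 0$
$\left(R{\left(-163 \right)} + \left(k{\left(B{\left(2 \right)},-41 \right)} + 13185\right)\right) - 4607 = \left(\frac{76 - 163}{-146 - 163} + \left(0 + 13185\right)\right) - 4607 = \left(\frac{1}{-309} \left(-87\right) + 13185\right) - 4607 = \left(\left(- \frac{1}{309}\right) \left(-87\right) + 13185\right) - 4607 = \left(\frac{29}{103} + 13185\right) - 4607 = \frac{1358084}{103} - 4607 = \frac{883563}{103}$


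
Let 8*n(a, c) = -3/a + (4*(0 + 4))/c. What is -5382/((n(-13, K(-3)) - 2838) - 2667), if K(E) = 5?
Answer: 2798640/2862377 ≈ 0.97773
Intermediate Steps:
n(a, c) = 2/c - 3/(8*a) (n(a, c) = (-3/a + (4*(0 + 4))/c)/8 = (-3/a + (4*4)/c)/8 = (-3/a + 16/c)/8 = 2/c - 3/(8*a))
-5382/((n(-13, K(-3)) - 2838) - 2667) = -5382/(((2/5 - 3/8/(-13)) - 2838) - 2667) = -5382/(((2*(⅕) - 3/8*(-1/13)) - 2838) - 2667) = -5382/(((⅖ + 3/104) - 2838) - 2667) = -5382/((223/520 - 2838) - 2667) = -5382/(-1475537/520 - 2667) = -5382/(-2862377/520) = -5382*(-520/2862377) = 2798640/2862377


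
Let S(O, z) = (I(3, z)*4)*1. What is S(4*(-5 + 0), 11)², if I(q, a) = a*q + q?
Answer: 20736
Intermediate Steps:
I(q, a) = q + a*q
S(O, z) = 12 + 12*z (S(O, z) = ((3*(1 + z))*4)*1 = ((3 + 3*z)*4)*1 = (12 + 12*z)*1 = 12 + 12*z)
S(4*(-5 + 0), 11)² = (12 + 12*11)² = (12 + 132)² = 144² = 20736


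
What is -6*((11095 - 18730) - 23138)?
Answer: 184638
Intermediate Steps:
-6*((11095 - 18730) - 23138) = -6*(-7635 - 23138) = -6*(-30773) = 184638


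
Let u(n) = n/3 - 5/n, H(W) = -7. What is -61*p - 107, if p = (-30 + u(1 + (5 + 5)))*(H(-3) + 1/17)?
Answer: -377827/33 ≈ -11449.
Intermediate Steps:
u(n) = -5/n + n/3 (u(n) = n*(⅓) - 5/n = n/3 - 5/n = -5/n + n/3)
p = 6136/33 (p = (-30 + (-5/(1 + (5 + 5)) + (1 + (5 + 5))/3))*(-7 + 1/17) = (-30 + (-5/(1 + 10) + (1 + 10)/3))*(-7 + 1/17) = (-30 + (-5/11 + (⅓)*11))*(-118/17) = (-30 + (-5*1/11 + 11/3))*(-118/17) = (-30 + (-5/11 + 11/3))*(-118/17) = (-30 + 106/33)*(-118/17) = -884/33*(-118/17) = 6136/33 ≈ 185.94)
-61*p - 107 = -61*6136/33 - 107 = -374296/33 - 107 = -377827/33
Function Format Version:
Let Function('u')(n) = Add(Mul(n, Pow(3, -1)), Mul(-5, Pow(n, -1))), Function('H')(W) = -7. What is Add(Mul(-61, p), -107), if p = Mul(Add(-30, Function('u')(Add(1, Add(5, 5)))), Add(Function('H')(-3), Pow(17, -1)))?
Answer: Rational(-377827, 33) ≈ -11449.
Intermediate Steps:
Function('u')(n) = Add(Mul(-5, Pow(n, -1)), Mul(Rational(1, 3), n)) (Function('u')(n) = Add(Mul(n, Rational(1, 3)), Mul(-5, Pow(n, -1))) = Add(Mul(Rational(1, 3), n), Mul(-5, Pow(n, -1))) = Add(Mul(-5, Pow(n, -1)), Mul(Rational(1, 3), n)))
p = Rational(6136, 33) (p = Mul(Add(-30, Add(Mul(-5, Pow(Add(1, Add(5, 5)), -1)), Mul(Rational(1, 3), Add(1, Add(5, 5))))), Add(-7, Pow(17, -1))) = Mul(Add(-30, Add(Mul(-5, Pow(Add(1, 10), -1)), Mul(Rational(1, 3), Add(1, 10)))), Add(-7, Rational(1, 17))) = Mul(Add(-30, Add(Mul(-5, Pow(11, -1)), Mul(Rational(1, 3), 11))), Rational(-118, 17)) = Mul(Add(-30, Add(Mul(-5, Rational(1, 11)), Rational(11, 3))), Rational(-118, 17)) = Mul(Add(-30, Add(Rational(-5, 11), Rational(11, 3))), Rational(-118, 17)) = Mul(Add(-30, Rational(106, 33)), Rational(-118, 17)) = Mul(Rational(-884, 33), Rational(-118, 17)) = Rational(6136, 33) ≈ 185.94)
Add(Mul(-61, p), -107) = Add(Mul(-61, Rational(6136, 33)), -107) = Add(Rational(-374296, 33), -107) = Rational(-377827, 33)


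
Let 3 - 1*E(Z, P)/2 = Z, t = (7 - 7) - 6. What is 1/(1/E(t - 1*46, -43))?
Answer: 110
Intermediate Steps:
t = -6 (t = 0 - 6 = -6)
E(Z, P) = 6 - 2*Z
1/(1/E(t - 1*46, -43)) = 1/(1/(6 - 2*(-6 - 1*46))) = 1/(1/(6 - 2*(-6 - 46))) = 1/(1/(6 - 2*(-52))) = 1/(1/(6 + 104)) = 1/(1/110) = 110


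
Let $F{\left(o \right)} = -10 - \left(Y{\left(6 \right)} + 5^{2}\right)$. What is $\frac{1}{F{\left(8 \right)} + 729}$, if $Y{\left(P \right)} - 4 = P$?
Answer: $\frac{1}{684} \approx 0.001462$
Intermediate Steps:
$Y{\left(P \right)} = 4 + P$
$F{\left(o \right)} = -45$ ($F{\left(o \right)} = -10 - \left(\left(4 + 6\right) + 5^{2}\right) = -10 - \left(10 + 25\right) = -10 - 35 = -45$)
$\frac{1}{F{\left(8 \right)} + 729} = \frac{1}{-45 + 729} = \frac{1}{684}$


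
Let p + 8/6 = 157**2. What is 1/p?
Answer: 3/73943 ≈ 4.0572e-5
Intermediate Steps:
p = 73943/3 (p = -4/3 + 157**2 = -4/3 + 24649 = 73943/3 ≈ 24648.)
1/p = 1/(73943/3) = 3/73943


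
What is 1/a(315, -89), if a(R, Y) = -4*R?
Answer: -1/1260 ≈ -0.00079365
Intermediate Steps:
1/a(315, -89) = 1/(-4*315) = 1/(-1260) = -1/1260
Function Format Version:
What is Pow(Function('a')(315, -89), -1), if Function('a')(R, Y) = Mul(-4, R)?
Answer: Rational(-1, 1260) ≈ -0.00079365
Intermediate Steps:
Pow(Function('a')(315, -89), -1) = Pow(Mul(-4, 315), -1) = Pow(-1260, -1) = Rational(-1, 1260)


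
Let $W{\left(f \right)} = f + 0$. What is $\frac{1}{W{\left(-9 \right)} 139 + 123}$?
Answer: $- \frac{1}{1128} \approx -0.00088653$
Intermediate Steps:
$W{\left(f \right)} = f$
$\frac{1}{W{\left(-9 \right)} 139 + 123} = \frac{1}{\left(-9\right) 139 + 123} = \frac{1}{-1251 + 123} = \frac{1}{-1128} = - \frac{1}{1128}$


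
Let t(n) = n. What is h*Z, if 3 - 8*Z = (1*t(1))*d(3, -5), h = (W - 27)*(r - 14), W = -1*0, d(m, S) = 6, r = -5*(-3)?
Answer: 81/8 ≈ 10.125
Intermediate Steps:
r = 15
W = 0
h = -27 (h = (0 - 27)*(15 - 14) = -27*1 = -27)
Z = -3/8 (Z = 3/8 - 1*1*6/8 = 3/8 - 6/8 = 3/8 - 1/8*6 = 3/8 - 3/4 = -3/8 ≈ -0.37500)
h*Z = -27*(-3/8) = 81/8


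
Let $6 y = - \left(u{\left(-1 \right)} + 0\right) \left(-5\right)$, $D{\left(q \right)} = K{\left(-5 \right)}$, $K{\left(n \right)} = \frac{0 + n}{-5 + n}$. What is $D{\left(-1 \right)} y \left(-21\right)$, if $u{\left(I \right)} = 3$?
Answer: $- \frac{105}{4} \approx -26.25$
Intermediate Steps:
$K{\left(n \right)} = \frac{n}{-5 + n}$
$D{\left(q \right)} = \frac{1}{2}$ ($D{\left(q \right)} = - \frac{5}{-5 - 5} = - \frac{5}{-10} = \left(-5\right) \left(- \frac{1}{10}\right) = \frac{1}{2}$)
$y = \frac{5}{2}$ ($y = \frac{\left(-1\right) \left(3 + 0\right) \left(-5\right)}{6} = \frac{\left(-1\right) 3 \left(-5\right)}{6} = \frac{\left(-1\right) \left(-15\right)}{6} = \frac{1}{6} \cdot 15 = \frac{5}{2} \approx 2.5$)
$D{\left(-1 \right)} y \left(-21\right) = \frac{1}{2} \cdot \frac{5}{2} \left(-21\right) = \frac{5}{4} \left(-21\right) = - \frac{105}{4}$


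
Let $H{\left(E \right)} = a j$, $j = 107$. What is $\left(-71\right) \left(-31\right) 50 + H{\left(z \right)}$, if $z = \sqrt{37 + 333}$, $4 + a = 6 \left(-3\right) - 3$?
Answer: $107375$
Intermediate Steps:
$a = -25$ ($a = -4 + \left(6 \left(-3\right) - 3\right) = -4 - 21 = -25$)
$z = \sqrt{370} \approx 19.235$
$H{\left(E \right)} = -2675$ ($H{\left(E \right)} = \left(-25\right) 107 = -2675$)
$\left(-71\right) \left(-31\right) 50 + H{\left(z \right)} = \left(-71\right) \left(-31\right) 50 - 2675 = 2201 \cdot 50 - 2675 = 110050 - 2675 = 107375$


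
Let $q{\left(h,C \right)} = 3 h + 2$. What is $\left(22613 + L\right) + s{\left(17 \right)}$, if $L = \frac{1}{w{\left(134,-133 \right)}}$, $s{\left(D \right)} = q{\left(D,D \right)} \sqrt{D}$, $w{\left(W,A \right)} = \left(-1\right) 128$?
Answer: $\frac{2894463}{128} + 53 \sqrt{17} \approx 22832.0$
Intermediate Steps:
$w{\left(W,A \right)} = -128$
$q{\left(h,C \right)} = 2 + 3 h$
$s{\left(D \right)} = \sqrt{D} \left(2 + 3 D\right)$ ($s{\left(D \right)} = \left(2 + 3 D\right) \sqrt{D} = \sqrt{D} \left(2 + 3 D\right)$)
$L = - \frac{1}{128}$ ($L = \frac{1}{-128} = - \frac{1}{128} \approx -0.0078125$)
$\left(22613 + L\right) + s{\left(17 \right)} = \left(22613 - \frac{1}{128}\right) + \sqrt{17} \left(2 + 3 \cdot 17\right) = \frac{2894463}{128} + \sqrt{17} \left(2 + 51\right) = \frac{2894463}{128} + \sqrt{17} \cdot 53 = \frac{2894463}{128} + 53 \sqrt{17}$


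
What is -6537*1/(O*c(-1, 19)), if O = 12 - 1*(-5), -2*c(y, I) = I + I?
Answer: 6537/323 ≈ 20.238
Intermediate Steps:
c(y, I) = -I (c(y, I) = -(I + I)/2 = -I)
O = 17 (O = 12 + 5 = 17)
-6537*1/(O*c(-1, 19)) = -6537/(-1*19*17) = -6537/((-19*17)) = -6537/(-323) = -6537*(-1/323) = 6537/323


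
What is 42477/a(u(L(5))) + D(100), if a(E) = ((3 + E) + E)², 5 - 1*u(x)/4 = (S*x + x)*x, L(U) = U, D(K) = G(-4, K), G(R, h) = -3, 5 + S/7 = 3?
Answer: -6971290/2328483 ≈ -2.9939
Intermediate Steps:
S = -14 (S = -35 + 7*3 = -35 + 21 = -14)
D(K) = -3
u(x) = 20 + 52*x² (u(x) = 20 - 4*(-14*x + x)*x = 20 - 4*(-13*x)*x = 20 - (-52)*x² = 20 + 52*x²)
a(E) = (3 + 2*E)²
42477/a(u(L(5))) + D(100) = 42477/((3 + 2*(20 + 52*5²))²) - 3 = 42477/((3 + 2*(20 + 52*25))²) - 3 = 42477/((3 + 2*(20 + 1300))²) - 3 = 42477/((3 + 2*1320)²) - 3 = 42477/((3 + 2640)²) - 3 = 42477/(2643²) - 3 = 42477/6985449 - 3 = 42477*(1/6985449) - 3 = 14159/2328483 - 3 = -6971290/2328483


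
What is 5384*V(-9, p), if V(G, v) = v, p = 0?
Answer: 0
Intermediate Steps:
5384*V(-9, p) = 5384*0 = 0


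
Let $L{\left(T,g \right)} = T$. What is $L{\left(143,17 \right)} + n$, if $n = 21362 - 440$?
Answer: $21065$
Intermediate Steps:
$n = 20922$
$L{\left(143,17 \right)} + n = 143 + 20922 = 21065$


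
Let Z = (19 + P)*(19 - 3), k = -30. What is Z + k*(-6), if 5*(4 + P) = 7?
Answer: 2212/5 ≈ 442.40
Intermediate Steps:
P = -13/5 (P = -4 + (⅕)*7 = -4 + 7/5 = -13/5 ≈ -2.6000)
Z = 1312/5 (Z = (19 - 13/5)*(19 - 3) = (82/5)*16 = 1312/5 ≈ 262.40)
Z + k*(-6) = 1312/5 - 30*(-6) = 1312/5 + 180 = 2212/5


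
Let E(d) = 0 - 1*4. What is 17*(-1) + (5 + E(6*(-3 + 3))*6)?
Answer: -36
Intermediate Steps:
E(d) = -4 (E(d) = 0 - 4 = -4)
17*(-1) + (5 + E(6*(-3 + 3))*6) = 17*(-1) + (5 - 4*6) = -17 + (5 - 24) = -17 - 19 = -36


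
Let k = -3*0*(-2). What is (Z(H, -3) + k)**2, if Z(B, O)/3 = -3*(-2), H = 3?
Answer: 324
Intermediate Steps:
Z(B, O) = 18 (Z(B, O) = 3*(-3*(-2)) = 3*6 = 18)
k = 0 (k = 0*(-2) = 0)
(Z(H, -3) + k)**2 = (18 + 0)**2 = 18**2 = 324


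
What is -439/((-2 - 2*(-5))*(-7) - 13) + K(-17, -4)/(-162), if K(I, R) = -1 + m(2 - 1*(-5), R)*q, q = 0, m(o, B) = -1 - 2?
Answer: 23729/3726 ≈ 6.3685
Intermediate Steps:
m(o, B) = -3
K(I, R) = -1 (K(I, R) = -1 - 3*0 = -1 + 0 = -1)
-439/((-2 - 2*(-5))*(-7) - 13) + K(-17, -4)/(-162) = -439/((-2 - 2*(-5))*(-7) - 13) - 1/(-162) = -439/((-2 + 10)*(-7) - 13) - 1*(-1/162) = -439/(8*(-7) - 13) + 1/162 = -439/(-56 - 13) + 1/162 = -439/(-69) + 1/162 = -439*(-1/69) + 1/162 = 439/69 + 1/162 = 23729/3726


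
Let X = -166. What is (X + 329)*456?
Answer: 74328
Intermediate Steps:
(X + 329)*456 = (-166 + 329)*456 = 163*456 = 74328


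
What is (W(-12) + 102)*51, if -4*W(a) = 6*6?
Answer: 4743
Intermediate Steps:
W(a) = -9 (W(a) = -3*6/2 = -¼*36 = -9)
(W(-12) + 102)*51 = (-9 + 102)*51 = 93*51 = 4743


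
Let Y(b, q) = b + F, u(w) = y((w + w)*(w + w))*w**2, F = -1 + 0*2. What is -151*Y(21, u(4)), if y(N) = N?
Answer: -3020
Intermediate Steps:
F = -1 (F = -1 + 0 = -1)
u(w) = 4*w**4 (u(w) = ((w + w)*(w + w))*w**2 = ((2*w)*(2*w))*w**2 = (4*w**2)*w**2 = 4*w**4)
Y(b, q) = -1 + b (Y(b, q) = b - 1 = -1 + b)
-151*Y(21, u(4)) = -151*(-1 + 21) = -151*20 = -3020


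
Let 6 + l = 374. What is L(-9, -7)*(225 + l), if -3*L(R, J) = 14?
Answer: -8302/3 ≈ -2767.3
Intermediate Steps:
l = 368 (l = -6 + 374 = 368)
L(R, J) = -14/3 (L(R, J) = -1/3*14 = -14/3)
L(-9, -7)*(225 + l) = -14*(225 + 368)/3 = -14/3*593 = -8302/3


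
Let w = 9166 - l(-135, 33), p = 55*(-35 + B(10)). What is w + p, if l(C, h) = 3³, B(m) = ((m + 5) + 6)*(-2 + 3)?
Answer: 8369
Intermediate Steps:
B(m) = 11 + m (B(m) = ((5 + m) + 6)*1 = (11 + m)*1 = 11 + m)
l(C, h) = 27
p = -770 (p = 55*(-35 + (11 + 10)) = 55*(-35 + 21) = 55*(-14) = -770)
w = 9139 (w = 9166 - 1*27 = 9166 - 27 = 9139)
w + p = 9139 - 770 = 8369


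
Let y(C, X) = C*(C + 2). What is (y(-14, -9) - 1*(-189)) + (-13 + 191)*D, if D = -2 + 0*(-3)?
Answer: 1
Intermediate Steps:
D = -2 (D = -2 + 0 = -2)
y(C, X) = C*(2 + C)
(y(-14, -9) - 1*(-189)) + (-13 + 191)*D = (-14*(2 - 14) - 1*(-189)) + (-13 + 191)*(-2) = (-14*(-12) + 189) + 178*(-2) = (168 + 189) - 356 = 357 - 356 = 1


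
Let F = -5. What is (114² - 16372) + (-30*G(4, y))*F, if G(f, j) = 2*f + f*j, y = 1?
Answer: -1576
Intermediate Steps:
(114² - 16372) + (-30*G(4, y))*F = (114² - 16372) - 120*(2 + 1)*(-5) = (12996 - 16372) - 120*3*(-5) = -3376 - 30*12*(-5) = -3376 - 360*(-5) = -3376 + 1800 = -1576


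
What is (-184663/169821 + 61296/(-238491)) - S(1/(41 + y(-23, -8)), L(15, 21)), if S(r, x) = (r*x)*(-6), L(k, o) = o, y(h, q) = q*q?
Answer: -1083125077/7500144465 ≈ -0.14441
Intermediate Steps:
y(h, q) = q²
S(r, x) = -6*r*x
(-184663/169821 + 61296/(-238491)) - S(1/(41 + y(-23, -8)), L(15, 21)) = (-184663/169821 + 61296/(-238491)) - (-6)*21/(41 + (-8)²) = (-184663*1/169821 + 61296*(-1/238491)) - (-6)*21/(41 + 64) = (-184663/169821 - 20432/79497) - (-6)*21/105 = -2016659687/1500028893 - (-6)*21/105 = -2016659687/1500028893 - 1*(-6/5) = -2016659687/1500028893 + 6/5 = -1083125077/7500144465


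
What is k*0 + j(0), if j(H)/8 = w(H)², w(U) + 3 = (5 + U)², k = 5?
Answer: 3872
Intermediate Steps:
w(U) = -3 + (5 + U)²
j(H) = 8*(-3 + (5 + H)²)²
k*0 + j(0) = 5*0 + 8*(-3 + (5 + 0)²)² = 0 + 8*(-3 + 5²)² = 0 + 8*(-3 + 25)² = 0 + 8*22² = 0 + 8*484 = 0 + 3872 = 3872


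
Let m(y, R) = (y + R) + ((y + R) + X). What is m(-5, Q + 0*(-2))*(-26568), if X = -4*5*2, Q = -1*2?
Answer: 1434672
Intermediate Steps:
Q = -2
X = -40 (X = -20*2 = -40)
m(y, R) = -40 + 2*R + 2*y (m(y, R) = (y + R) + ((y + R) - 40) = (R + y) + ((R + y) - 40) = (R + y) + (-40 + R + y) = -40 + 2*R + 2*y)
m(-5, Q + 0*(-2))*(-26568) = (-40 + 2*(-2 + 0*(-2)) + 2*(-5))*(-26568) = (-40 + 2*(-2 + 0) - 10)*(-26568) = (-40 + 2*(-2) - 10)*(-26568) = (-40 - 4 - 10)*(-26568) = -54*(-26568) = 1434672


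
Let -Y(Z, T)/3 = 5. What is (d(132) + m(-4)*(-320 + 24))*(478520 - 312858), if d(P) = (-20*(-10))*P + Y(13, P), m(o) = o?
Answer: 4567135678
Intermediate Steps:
Y(Z, T) = -15 (Y(Z, T) = -3*5 = -15)
d(P) = -15 + 200*P (d(P) = (-20*(-10))*P - 15 = 200*P - 15 = -15 + 200*P)
(d(132) + m(-4)*(-320 + 24))*(478520 - 312858) = ((-15 + 200*132) - 4*(-320 + 24))*(478520 - 312858) = ((-15 + 26400) - 4*(-296))*165662 = (26385 + 1184)*165662 = 27569*165662 = 4567135678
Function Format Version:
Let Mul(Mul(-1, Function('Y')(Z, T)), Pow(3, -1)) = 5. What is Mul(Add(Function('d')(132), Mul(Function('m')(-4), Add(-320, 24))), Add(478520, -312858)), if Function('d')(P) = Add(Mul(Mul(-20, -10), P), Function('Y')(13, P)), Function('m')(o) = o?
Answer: 4567135678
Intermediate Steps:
Function('Y')(Z, T) = -15 (Function('Y')(Z, T) = Mul(-3, 5) = -15)
Function('d')(P) = Add(-15, Mul(200, P)) (Function('d')(P) = Add(Mul(Mul(-20, -10), P), -15) = Add(Mul(200, P), -15) = Add(-15, Mul(200, P)))
Mul(Add(Function('d')(132), Mul(Function('m')(-4), Add(-320, 24))), Add(478520, -312858)) = Mul(Add(Add(-15, Mul(200, 132)), Mul(-4, Add(-320, 24))), Add(478520, -312858)) = Mul(Add(Add(-15, 26400), Mul(-4, -296)), 165662) = Mul(Add(26385, 1184), 165662) = Mul(27569, 165662) = 4567135678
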